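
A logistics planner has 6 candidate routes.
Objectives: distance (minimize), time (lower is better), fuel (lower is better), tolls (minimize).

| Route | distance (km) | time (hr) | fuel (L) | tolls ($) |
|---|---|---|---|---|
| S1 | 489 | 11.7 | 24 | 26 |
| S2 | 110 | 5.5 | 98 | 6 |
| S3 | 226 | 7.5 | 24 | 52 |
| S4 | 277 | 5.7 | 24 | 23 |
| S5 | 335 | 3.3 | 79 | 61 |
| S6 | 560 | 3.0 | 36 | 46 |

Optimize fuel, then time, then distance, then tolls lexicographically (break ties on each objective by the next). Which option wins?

S4

First minimize fuel: best is 24, kept {S1, S3, S4}.
Then minimize time: best is 5.7, kept {S4}.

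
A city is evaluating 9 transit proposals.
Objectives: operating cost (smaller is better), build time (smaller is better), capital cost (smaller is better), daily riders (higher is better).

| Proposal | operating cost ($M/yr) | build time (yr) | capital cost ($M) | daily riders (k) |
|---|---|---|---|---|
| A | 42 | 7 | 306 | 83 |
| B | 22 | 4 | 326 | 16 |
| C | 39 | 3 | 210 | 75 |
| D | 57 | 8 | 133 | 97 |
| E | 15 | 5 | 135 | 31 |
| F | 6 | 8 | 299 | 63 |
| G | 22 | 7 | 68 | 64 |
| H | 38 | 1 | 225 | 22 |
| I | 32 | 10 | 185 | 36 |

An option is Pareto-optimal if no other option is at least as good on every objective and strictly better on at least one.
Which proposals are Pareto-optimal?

A: not dominated.
B: not dominated.
C: not dominated.
D: not dominated (best daily riders).
E: not dominated.
F: not dominated (best operating cost).
G: not dominated (best capital cost).
H: not dominated (best build time).
I: dominated by G (operating cost 22≤32, build time 7≤10, capital cost 68≤185, daily riders 64≥36).

A, B, C, D, E, F, G, H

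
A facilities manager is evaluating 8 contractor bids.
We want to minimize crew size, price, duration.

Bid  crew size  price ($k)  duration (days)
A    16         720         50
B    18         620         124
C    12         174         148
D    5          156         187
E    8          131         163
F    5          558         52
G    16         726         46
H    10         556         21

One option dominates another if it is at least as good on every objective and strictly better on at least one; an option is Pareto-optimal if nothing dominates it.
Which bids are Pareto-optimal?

C, D, E, F, H

A: dominated by H (crew size 10≤16, price 556≤720, duration 21≤50).
B: dominated by F (crew size 5≤18, price 558≤620, duration 52≤124).
C: not dominated.
D: not dominated.
E: not dominated (best price).
F: not dominated.
G: dominated by H (crew size 10≤16, price 556≤726, duration 21≤46).
H: not dominated (best duration).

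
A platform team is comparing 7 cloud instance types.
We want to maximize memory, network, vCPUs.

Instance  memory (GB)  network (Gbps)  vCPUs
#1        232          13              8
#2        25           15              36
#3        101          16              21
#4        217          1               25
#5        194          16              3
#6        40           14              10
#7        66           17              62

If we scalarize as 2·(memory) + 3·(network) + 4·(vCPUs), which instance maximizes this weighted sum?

#4

#1: 2·232 + 3·13 + 4·8 = 535
#2: 2·25 + 3·15 + 4·36 = 239
#3: 2·101 + 3·16 + 4·21 = 334
#4: 2·217 + 3·1 + 4·25 = 537
#5: 2·194 + 3·16 + 4·3 = 448
#6: 2·40 + 3·14 + 4·10 = 162
#7: 2·66 + 3·17 + 4·62 = 431
Highest: #4 at 537.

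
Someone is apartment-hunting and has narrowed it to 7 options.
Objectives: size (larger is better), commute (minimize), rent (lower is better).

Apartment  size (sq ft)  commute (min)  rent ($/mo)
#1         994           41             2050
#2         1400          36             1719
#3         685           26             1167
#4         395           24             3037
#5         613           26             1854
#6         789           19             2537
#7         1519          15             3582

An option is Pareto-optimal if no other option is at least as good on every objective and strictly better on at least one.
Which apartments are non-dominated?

#1: dominated by #2 (size 1400≥994, commute 36≤41, rent 1719≤2050).
#2: not dominated.
#3: not dominated (best rent).
#4: dominated by #6 (size 789≥395, commute 19≤24, rent 2537≤3037).
#5: dominated by #3 (size 685≥613, commute 26≤26, rent 1167≤1854).
#6: not dominated.
#7: not dominated (best size).

#2, #3, #6, #7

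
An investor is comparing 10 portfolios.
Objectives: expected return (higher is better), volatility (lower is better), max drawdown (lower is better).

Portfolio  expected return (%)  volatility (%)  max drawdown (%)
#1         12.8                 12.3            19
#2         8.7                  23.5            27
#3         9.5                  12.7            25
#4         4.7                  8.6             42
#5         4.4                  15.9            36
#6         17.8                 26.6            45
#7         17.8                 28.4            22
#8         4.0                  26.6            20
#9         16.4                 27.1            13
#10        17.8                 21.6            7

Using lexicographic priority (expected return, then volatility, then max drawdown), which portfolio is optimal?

#10

First maximize expected return: best is 17.8, kept {#6, #7, #10}.
Then minimize volatility: best is 21.6, kept {#10}.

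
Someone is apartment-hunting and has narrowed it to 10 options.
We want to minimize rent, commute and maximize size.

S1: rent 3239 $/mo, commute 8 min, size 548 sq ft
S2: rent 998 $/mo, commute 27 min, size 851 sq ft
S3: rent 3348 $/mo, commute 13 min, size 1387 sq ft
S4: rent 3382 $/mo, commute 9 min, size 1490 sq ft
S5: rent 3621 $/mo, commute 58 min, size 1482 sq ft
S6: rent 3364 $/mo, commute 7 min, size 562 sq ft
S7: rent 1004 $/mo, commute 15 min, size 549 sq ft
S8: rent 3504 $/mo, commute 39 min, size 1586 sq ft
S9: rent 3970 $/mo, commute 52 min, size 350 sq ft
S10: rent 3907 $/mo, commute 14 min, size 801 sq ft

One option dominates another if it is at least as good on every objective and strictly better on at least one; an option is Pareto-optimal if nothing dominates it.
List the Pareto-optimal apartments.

S1, S2, S3, S4, S6, S7, S8

S1: not dominated.
S2: not dominated (best rent).
S3: not dominated.
S4: not dominated.
S5: dominated by S4 (rent 3382≤3621, commute 9≤58, size 1490≥1482).
S6: not dominated (best commute).
S7: not dominated.
S8: not dominated (best size).
S9: dominated by S1 (rent 3239≤3970, commute 8≤52, size 548≥350).
S10: dominated by S3 (rent 3348≤3907, commute 13≤14, size 1387≥801).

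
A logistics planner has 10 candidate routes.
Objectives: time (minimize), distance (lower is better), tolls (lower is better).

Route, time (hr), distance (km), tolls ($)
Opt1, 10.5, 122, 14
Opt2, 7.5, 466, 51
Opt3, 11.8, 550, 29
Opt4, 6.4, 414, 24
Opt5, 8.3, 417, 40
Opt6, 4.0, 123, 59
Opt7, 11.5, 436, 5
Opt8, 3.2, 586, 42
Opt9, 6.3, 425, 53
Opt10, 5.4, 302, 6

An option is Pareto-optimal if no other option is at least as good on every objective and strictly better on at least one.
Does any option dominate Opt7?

Opt1: worse on tolls (14 vs 5).
Opt2: worse on distance (466 vs 436).
Opt3: worse on time (11.8 vs 11.5).
Opt4: worse on tolls (24 vs 5).
Opt5: worse on tolls (40 vs 5).
Opt6: worse on tolls (59 vs 5).
Opt8: worse on distance (586 vs 436).
Opt9: worse on tolls (53 vs 5).
Opt10: worse on tolls (6 vs 5).
No option is at least as good as Opt7 on every objective and strictly better on one.

No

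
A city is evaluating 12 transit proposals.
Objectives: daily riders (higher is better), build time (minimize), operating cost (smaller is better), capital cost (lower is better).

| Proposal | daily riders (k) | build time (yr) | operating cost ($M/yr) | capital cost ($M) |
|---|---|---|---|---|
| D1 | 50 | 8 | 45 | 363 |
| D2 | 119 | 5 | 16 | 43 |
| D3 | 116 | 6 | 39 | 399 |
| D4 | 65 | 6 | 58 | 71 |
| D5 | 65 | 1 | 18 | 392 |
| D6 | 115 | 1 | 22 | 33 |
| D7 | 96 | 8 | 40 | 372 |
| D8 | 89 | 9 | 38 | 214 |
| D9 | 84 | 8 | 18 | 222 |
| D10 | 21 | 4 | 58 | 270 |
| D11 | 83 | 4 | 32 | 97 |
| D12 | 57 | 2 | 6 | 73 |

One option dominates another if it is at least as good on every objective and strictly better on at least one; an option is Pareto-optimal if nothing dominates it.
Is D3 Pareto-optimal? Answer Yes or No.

D2 vs D3: daily riders 119≥116, build time 5≤6, operating cost 16≤39, capital cost 43≤399 — D2 is at least as good on every objective and strictly better on at least one, so D2 dominates D3.

No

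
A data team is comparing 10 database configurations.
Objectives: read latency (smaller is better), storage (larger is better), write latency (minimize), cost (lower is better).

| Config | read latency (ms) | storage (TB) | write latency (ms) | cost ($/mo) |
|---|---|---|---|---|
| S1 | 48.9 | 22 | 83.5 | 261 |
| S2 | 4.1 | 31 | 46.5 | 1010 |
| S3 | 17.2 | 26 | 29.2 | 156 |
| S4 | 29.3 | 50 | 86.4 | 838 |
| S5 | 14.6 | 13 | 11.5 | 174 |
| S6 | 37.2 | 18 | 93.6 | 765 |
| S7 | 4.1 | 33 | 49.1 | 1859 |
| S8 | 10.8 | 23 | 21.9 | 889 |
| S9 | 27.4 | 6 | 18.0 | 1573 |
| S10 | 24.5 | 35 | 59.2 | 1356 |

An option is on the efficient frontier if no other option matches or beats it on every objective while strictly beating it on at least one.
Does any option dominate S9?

S5 vs S9: read latency 14.6≤27.4, storage 13≥6, write latency 11.5≤18.0, cost 174≤1573 — S5 is at least as good on every objective and strictly better on at least one, so S5 dominates S9.

Yes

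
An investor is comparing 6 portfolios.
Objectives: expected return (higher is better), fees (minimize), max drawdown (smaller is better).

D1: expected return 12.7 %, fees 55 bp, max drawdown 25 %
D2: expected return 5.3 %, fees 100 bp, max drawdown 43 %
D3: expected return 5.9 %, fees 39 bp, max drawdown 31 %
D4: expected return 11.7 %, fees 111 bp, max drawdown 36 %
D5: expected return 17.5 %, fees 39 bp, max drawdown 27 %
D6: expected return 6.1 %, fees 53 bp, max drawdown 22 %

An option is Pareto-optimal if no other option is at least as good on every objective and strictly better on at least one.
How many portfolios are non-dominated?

D1: not dominated.
D2: dominated by D1 (expected return 12.7≥5.3, fees 55≤100, max drawdown 25≤43).
D3: dominated by D5 (expected return 17.5≥5.9, fees 39≤39, max drawdown 27≤31).
D4: dominated by D1 (expected return 12.7≥11.7, fees 55≤111, max drawdown 25≤36).
D5: not dominated (best expected return).
D6: not dominated (best max drawdown).
Pareto-optimal: D1, D5, D6 → 3.

3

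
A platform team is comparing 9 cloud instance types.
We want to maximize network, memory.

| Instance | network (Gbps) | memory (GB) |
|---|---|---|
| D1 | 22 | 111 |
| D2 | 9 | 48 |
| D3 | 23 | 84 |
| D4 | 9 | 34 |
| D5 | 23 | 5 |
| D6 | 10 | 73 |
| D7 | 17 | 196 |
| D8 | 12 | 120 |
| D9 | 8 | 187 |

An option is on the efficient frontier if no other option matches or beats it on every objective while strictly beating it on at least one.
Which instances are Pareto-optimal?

D1, D3, D7

D1: not dominated.
D2: dominated by D1 (network 22≥9, memory 111≥48).
D3: not dominated.
D4: dominated by D1 (network 22≥9, memory 111≥34).
D5: dominated by D3 (network 23≥23, memory 84≥5).
D6: dominated by D1 (network 22≥10, memory 111≥73).
D7: not dominated (best memory).
D8: dominated by D7 (network 17≥12, memory 196≥120).
D9: dominated by D7 (network 17≥8, memory 196≥187).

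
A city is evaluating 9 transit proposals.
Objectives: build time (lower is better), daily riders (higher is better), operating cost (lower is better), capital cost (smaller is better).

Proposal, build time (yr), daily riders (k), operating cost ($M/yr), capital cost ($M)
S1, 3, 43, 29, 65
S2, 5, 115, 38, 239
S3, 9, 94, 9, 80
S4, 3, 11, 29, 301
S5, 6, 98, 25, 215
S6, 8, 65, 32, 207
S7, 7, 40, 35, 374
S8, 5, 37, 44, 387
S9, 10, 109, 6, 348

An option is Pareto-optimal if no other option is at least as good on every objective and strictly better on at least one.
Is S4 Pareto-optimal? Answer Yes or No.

No

S1 vs S4: build time 3≤3, daily riders 43≥11, operating cost 29≤29, capital cost 65≤301 — S1 is at least as good on every objective and strictly better on at least one, so S1 dominates S4.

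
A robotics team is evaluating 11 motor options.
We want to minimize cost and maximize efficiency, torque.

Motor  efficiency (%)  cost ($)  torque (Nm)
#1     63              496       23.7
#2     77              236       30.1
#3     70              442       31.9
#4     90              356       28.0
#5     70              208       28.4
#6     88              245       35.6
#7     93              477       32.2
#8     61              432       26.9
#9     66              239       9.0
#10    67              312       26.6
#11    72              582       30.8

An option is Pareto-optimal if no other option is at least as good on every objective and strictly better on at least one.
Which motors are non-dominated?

#1: dominated by #2 (efficiency 77≥63, cost 236≤496, torque 30.1≥23.7).
#2: not dominated.
#3: dominated by #6 (efficiency 88≥70, cost 245≤442, torque 35.6≥31.9).
#4: not dominated.
#5: not dominated (best cost).
#6: not dominated (best torque).
#7: not dominated (best efficiency).
#8: dominated by #2 (efficiency 77≥61, cost 236≤432, torque 30.1≥26.9).
#9: dominated by #2 (efficiency 77≥66, cost 236≤239, torque 30.1≥9.0).
#10: dominated by #2 (efficiency 77≥67, cost 236≤312, torque 30.1≥26.6).
#11: dominated by #6 (efficiency 88≥72, cost 245≤582, torque 35.6≥30.8).

#2, #4, #5, #6, #7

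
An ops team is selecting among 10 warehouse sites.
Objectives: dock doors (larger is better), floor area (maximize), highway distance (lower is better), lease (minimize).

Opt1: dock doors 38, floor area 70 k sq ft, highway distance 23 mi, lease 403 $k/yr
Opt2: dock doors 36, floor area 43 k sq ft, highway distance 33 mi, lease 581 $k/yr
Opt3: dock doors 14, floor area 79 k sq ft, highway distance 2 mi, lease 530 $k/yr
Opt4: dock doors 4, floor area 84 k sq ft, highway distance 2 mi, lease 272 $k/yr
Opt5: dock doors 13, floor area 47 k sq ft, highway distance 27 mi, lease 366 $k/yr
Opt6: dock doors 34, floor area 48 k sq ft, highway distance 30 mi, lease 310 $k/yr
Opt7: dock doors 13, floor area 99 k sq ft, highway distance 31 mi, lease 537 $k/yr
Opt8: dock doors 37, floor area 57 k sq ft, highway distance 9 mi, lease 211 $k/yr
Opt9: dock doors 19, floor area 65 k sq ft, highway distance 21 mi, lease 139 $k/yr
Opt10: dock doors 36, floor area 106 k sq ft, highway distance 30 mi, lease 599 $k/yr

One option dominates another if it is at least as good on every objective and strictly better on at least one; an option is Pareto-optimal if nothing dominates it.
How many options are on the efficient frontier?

7

Opt1: not dominated (best dock doors).
Opt2: dominated by Opt1 (dock doors 38≥36, floor area 70≥43, highway distance 23≤33, lease 403≤581).
Opt3: not dominated.
Opt4: not dominated.
Opt5: dominated by Opt8 (dock doors 37≥13, floor area 57≥47, highway distance 9≤27, lease 211≤366).
Opt6: dominated by Opt8 (dock doors 37≥34, floor area 57≥48, highway distance 9≤30, lease 211≤310).
Opt7: not dominated.
Opt8: not dominated.
Opt9: not dominated (best lease).
Opt10: not dominated (best floor area).
Pareto-optimal: Opt1, Opt3, Opt4, Opt7, Opt8, Opt9, Opt10 → 7.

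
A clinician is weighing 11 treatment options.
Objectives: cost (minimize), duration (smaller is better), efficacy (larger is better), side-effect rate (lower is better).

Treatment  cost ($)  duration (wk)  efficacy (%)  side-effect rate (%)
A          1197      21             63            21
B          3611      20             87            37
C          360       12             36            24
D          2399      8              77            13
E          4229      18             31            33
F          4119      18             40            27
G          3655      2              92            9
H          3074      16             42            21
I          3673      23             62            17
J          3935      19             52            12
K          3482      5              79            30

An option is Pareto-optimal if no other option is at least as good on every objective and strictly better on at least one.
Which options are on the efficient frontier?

A, B, C, D, G, K

A: not dominated.
B: not dominated.
C: not dominated (best cost).
D: not dominated.
E: dominated by C (cost 360≤4229, duration 12≤18, efficacy 36≥31, side-effect rate 24≤33).
F: dominated by D (cost 2399≤4119, duration 8≤18, efficacy 77≥40, side-effect rate 13≤27).
G: not dominated (best duration).
H: dominated by D (cost 2399≤3074, duration 8≤16, efficacy 77≥42, side-effect rate 13≤21).
I: dominated by D (cost 2399≤3673, duration 8≤23, efficacy 77≥62, side-effect rate 13≤17).
J: dominated by G (cost 3655≤3935, duration 2≤19, efficacy 92≥52, side-effect rate 9≤12).
K: not dominated.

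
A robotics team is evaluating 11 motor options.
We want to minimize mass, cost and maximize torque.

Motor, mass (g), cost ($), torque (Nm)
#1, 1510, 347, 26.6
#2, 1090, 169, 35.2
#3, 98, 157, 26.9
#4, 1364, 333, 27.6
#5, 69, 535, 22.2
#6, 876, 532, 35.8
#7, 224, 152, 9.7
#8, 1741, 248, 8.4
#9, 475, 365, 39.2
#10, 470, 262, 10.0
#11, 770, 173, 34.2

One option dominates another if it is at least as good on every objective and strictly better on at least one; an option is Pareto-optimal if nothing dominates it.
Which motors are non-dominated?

#2, #3, #5, #7, #9, #11

#1: dominated by #2 (mass 1090≤1510, cost 169≤347, torque 35.2≥26.6).
#2: not dominated.
#3: not dominated.
#4: dominated by #2 (mass 1090≤1364, cost 169≤333, torque 35.2≥27.6).
#5: not dominated (best mass).
#6: dominated by #9 (mass 475≤876, cost 365≤532, torque 39.2≥35.8).
#7: not dominated (best cost).
#8: dominated by #2 (mass 1090≤1741, cost 169≤248, torque 35.2≥8.4).
#9: not dominated (best torque).
#10: dominated by #3 (mass 98≤470, cost 157≤262, torque 26.9≥10.0).
#11: not dominated.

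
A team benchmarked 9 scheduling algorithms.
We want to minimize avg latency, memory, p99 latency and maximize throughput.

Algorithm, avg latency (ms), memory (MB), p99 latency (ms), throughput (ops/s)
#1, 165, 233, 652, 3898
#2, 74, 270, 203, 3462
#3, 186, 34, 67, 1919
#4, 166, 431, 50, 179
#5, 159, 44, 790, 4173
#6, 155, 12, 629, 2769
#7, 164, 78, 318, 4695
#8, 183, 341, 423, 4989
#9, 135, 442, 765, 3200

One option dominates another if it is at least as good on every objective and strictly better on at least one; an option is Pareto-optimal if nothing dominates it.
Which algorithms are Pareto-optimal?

#2, #3, #4, #5, #6, #7, #8

#1: dominated by #7 (avg latency 164≤165, memory 78≤233, p99 latency 318≤652, throughput 4695≥3898).
#2: not dominated (best avg latency).
#3: not dominated.
#4: not dominated (best p99 latency).
#5: not dominated.
#6: not dominated (best memory).
#7: not dominated.
#8: not dominated (best throughput).
#9: dominated by #2 (avg latency 74≤135, memory 270≤442, p99 latency 203≤765, throughput 3462≥3200).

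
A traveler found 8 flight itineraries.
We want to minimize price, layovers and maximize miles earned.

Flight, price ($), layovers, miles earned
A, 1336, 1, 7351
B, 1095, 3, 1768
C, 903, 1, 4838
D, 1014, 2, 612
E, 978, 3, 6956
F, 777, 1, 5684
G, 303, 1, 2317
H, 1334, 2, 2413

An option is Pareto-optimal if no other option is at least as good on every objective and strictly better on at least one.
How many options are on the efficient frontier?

4

A: not dominated (best miles earned).
B: dominated by C (price 903≤1095, layovers 1≤3, miles earned 4838≥1768).
C: dominated by F (price 777≤903, layovers 1≤1, miles earned 5684≥4838).
D: dominated by C (price 903≤1014, layovers 1≤2, miles earned 4838≥612).
E: not dominated.
F: not dominated.
G: not dominated (best price).
H: dominated by C (price 903≤1334, layovers 1≤2, miles earned 4838≥2413).
Pareto-optimal: A, E, F, G → 4.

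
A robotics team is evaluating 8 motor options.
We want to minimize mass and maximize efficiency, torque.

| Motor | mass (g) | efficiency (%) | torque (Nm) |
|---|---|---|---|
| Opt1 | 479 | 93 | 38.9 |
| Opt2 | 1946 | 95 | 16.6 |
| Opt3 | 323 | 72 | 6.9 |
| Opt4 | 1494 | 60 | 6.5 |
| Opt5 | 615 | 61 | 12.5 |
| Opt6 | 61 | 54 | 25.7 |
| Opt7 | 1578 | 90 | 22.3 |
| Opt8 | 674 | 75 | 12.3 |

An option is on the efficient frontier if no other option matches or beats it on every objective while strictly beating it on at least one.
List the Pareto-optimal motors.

Opt1, Opt2, Opt3, Opt6

Opt1: not dominated (best torque).
Opt2: not dominated (best efficiency).
Opt3: not dominated.
Opt4: dominated by Opt1 (mass 479≤1494, efficiency 93≥60, torque 38.9≥6.5).
Opt5: dominated by Opt1 (mass 479≤615, efficiency 93≥61, torque 38.9≥12.5).
Opt6: not dominated (best mass).
Opt7: dominated by Opt1 (mass 479≤1578, efficiency 93≥90, torque 38.9≥22.3).
Opt8: dominated by Opt1 (mass 479≤674, efficiency 93≥75, torque 38.9≥12.3).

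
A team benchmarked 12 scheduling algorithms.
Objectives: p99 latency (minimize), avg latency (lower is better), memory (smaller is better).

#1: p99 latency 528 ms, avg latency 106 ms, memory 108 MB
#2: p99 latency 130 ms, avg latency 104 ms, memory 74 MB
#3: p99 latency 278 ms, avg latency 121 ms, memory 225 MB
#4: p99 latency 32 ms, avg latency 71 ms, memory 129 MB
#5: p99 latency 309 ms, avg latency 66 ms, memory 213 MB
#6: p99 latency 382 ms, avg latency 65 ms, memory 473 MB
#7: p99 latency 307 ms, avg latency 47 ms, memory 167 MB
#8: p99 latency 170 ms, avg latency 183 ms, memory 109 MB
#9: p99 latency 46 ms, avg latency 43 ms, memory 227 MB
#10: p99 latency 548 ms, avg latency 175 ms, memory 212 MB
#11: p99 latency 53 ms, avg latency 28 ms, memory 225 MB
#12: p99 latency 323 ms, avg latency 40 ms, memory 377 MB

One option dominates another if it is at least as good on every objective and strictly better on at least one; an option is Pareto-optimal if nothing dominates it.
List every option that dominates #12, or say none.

#11: p99 latency 53≤323, avg latency 28≤40, memory 225≤377 — dominates #12.
Others (#1, #2, #3, #4, #5, #6, #7, #8, #9, #10) are each worse than #12 on at least one objective.

#11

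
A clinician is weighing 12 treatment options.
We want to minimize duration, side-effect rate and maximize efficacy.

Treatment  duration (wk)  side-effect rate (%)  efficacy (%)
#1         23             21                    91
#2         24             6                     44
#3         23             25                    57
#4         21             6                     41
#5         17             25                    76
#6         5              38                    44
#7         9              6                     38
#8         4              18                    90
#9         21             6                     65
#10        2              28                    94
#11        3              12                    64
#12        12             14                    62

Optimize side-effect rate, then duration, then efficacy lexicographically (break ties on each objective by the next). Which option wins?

First minimize side-effect rate: best is 6, kept {#2, #4, #7, #9}.
Then minimize duration: best is 9, kept {#7}.

#7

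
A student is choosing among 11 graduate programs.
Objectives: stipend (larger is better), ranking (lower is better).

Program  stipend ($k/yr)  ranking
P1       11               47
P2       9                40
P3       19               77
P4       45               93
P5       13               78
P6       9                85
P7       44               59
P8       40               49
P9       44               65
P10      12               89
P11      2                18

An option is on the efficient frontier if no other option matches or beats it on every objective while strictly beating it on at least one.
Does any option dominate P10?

P3 vs P10: stipend 19≥12, ranking 77≤89 — P3 is at least as good on every objective and strictly better on at least one, so P3 dominates P10.

Yes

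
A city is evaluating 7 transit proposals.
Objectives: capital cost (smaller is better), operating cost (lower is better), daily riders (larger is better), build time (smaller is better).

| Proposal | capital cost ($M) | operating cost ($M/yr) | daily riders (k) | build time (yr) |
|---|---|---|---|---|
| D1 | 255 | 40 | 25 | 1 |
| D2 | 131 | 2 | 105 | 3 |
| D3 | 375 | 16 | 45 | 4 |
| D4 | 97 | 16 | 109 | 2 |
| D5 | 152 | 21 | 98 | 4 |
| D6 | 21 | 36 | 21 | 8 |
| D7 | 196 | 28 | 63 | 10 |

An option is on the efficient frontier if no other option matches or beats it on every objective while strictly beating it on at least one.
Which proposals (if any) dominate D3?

D2: capital cost 131≤375, operating cost 2≤16, daily riders 105≥45, build time 3≤4 — dominates D3.
D4: capital cost 97≤375, operating cost 16≤16, daily riders 109≥45, build time 2≤4 — dominates D3.
Others (D1, D5, D6, D7) are each worse than D3 on at least one objective.

D2, D4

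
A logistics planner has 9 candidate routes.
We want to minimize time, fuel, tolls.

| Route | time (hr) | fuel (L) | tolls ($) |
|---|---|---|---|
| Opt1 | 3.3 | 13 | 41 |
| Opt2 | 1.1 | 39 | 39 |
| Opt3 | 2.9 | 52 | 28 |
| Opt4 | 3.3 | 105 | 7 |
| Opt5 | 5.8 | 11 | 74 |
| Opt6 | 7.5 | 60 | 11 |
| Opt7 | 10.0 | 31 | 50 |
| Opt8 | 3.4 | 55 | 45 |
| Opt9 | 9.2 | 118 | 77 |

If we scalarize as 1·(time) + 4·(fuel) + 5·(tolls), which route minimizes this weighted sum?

Opt1: 1·3.3 + 4·13 + 5·41 = 260.3
Opt2: 1·1.1 + 4·39 + 5·39 = 352.1
Opt3: 1·2.9 + 4·52 + 5·28 = 350.9
Opt4: 1·3.3 + 4·105 + 5·7 = 458.3
Opt5: 1·5.8 + 4·11 + 5·74 = 419.8
Opt6: 1·7.5 + 4·60 + 5·11 = 302.5
Opt7: 1·10.0 + 4·31 + 5·50 = 384.0
Opt8: 1·3.4 + 4·55 + 5·45 = 448.4
Opt9: 1·9.2 + 4·118 + 5·77 = 866.2
Lowest: Opt1 at 260.3.

Opt1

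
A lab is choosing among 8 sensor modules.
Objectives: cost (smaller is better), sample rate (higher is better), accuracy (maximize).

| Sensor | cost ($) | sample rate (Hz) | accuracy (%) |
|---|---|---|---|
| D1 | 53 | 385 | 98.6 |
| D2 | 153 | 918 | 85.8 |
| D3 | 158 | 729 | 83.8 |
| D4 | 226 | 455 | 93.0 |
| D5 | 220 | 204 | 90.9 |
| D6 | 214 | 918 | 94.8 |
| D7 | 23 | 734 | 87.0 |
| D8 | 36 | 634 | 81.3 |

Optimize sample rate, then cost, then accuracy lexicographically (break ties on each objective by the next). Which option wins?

D2

First maximize sample rate: best is 918, kept {D2, D6}.
Then minimize cost: best is 153, kept {D2}.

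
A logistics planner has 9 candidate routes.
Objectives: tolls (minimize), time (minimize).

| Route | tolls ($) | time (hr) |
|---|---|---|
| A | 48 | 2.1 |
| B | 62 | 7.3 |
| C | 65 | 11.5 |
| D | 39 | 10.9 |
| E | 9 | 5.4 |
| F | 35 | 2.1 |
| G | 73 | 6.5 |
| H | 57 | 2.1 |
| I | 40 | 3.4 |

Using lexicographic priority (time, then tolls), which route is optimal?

F

First minimize time: best is 2.1, kept {A, F, H}.
Then minimize tolls: best is 35, kept {F}.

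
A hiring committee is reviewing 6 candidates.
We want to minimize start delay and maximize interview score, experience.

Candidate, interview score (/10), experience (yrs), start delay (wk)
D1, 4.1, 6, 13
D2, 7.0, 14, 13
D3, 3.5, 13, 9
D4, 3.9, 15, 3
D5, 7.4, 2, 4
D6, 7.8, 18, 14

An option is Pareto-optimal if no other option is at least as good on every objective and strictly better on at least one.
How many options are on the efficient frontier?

4

D1: dominated by D2 (interview score 7.0≥4.1, experience 14≥6, start delay 13≤13).
D2: not dominated.
D3: dominated by D4 (interview score 3.9≥3.5, experience 15≥13, start delay 3≤9).
D4: not dominated (best start delay).
D5: not dominated.
D6: not dominated (best interview score).
Pareto-optimal: D2, D4, D5, D6 → 4.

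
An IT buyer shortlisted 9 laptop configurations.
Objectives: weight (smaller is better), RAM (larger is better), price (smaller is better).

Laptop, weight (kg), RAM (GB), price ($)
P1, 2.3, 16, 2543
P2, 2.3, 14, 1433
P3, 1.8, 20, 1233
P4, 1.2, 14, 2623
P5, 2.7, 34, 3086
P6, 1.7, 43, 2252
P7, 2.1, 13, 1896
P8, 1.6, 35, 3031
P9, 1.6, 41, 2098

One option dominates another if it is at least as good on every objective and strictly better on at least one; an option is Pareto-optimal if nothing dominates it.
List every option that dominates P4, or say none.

none

P1: worse on weight (2.3 vs 1.2).
P2: worse on weight (2.3 vs 1.2).
P3: worse on weight (1.8 vs 1.2).
P5: worse on weight (2.7 vs 1.2).
P6: worse on weight (1.7 vs 1.2).
P7: worse on weight (2.1 vs 1.2).
P8: worse on weight (1.6 vs 1.2).
P9: worse on weight (1.6 vs 1.2).
No option dominates P4.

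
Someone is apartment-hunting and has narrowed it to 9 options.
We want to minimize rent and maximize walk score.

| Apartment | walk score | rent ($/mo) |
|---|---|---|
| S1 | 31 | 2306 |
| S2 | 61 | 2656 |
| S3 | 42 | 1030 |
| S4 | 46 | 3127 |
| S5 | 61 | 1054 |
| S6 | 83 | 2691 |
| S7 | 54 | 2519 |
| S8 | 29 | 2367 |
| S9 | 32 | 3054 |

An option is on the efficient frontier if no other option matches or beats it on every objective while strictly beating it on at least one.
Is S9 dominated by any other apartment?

S2 vs S9: walk score 61≥32, rent 2656≤3054 — S2 is at least as good on every objective and strictly better on at least one, so S2 dominates S9.

Yes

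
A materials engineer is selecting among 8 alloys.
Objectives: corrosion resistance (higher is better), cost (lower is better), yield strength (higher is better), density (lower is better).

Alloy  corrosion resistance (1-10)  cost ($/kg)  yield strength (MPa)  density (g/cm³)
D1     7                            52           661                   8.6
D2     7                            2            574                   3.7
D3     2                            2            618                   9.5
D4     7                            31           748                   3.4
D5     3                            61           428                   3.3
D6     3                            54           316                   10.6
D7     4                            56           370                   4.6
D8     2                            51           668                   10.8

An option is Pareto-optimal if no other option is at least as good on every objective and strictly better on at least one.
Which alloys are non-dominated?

D2, D3, D4, D5

D1: dominated by D4 (corrosion resistance 7≥7, cost 31≤52, yield strength 748≥661, density 3.4≤8.6).
D2: not dominated.
D3: not dominated.
D4: not dominated (best yield strength).
D5: not dominated (best density).
D6: dominated by D1 (corrosion resistance 7≥3, cost 52≤54, yield strength 661≥316, density 8.6≤10.6).
D7: dominated by D2 (corrosion resistance 7≥4, cost 2≤56, yield strength 574≥370, density 3.7≤4.6).
D8: dominated by D4 (corrosion resistance 7≥2, cost 31≤51, yield strength 748≥668, density 3.4≤10.8).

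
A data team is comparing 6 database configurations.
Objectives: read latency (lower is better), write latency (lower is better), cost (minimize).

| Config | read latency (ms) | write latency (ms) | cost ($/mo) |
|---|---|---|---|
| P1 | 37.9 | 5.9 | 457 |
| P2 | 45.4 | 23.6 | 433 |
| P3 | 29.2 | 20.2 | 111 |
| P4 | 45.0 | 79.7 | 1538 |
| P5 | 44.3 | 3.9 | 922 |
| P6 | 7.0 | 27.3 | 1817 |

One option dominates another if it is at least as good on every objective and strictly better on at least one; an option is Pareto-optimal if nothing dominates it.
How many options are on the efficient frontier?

4

P1: not dominated.
P2: dominated by P3 (read latency 29.2≤45.4, write latency 20.2≤23.6, cost 111≤433).
P3: not dominated (best cost).
P4: dominated by P1 (read latency 37.9≤45.0, write latency 5.9≤79.7, cost 457≤1538).
P5: not dominated (best write latency).
P6: not dominated (best read latency).
Pareto-optimal: P1, P3, P5, P6 → 4.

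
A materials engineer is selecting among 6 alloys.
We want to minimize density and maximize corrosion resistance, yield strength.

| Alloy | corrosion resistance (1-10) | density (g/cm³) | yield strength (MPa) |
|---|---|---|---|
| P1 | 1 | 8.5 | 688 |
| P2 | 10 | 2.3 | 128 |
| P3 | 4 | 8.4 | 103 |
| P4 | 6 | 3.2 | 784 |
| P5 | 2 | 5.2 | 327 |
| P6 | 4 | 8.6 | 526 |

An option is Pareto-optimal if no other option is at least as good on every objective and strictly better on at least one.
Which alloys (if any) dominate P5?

P4

P4: corrosion resistance 6≥2, density 3.2≤5.2, yield strength 784≥327 — dominates P5.
Others (P1, P2, P3, P6) are each worse than P5 on at least one objective.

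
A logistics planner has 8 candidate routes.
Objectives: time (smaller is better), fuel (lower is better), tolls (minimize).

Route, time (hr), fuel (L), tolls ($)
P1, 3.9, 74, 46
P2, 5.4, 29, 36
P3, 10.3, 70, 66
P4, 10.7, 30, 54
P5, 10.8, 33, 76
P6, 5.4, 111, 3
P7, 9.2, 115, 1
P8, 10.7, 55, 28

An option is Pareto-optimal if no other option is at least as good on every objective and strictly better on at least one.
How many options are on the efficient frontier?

P1: not dominated (best time).
P2: not dominated (best fuel).
P3: dominated by P2 (time 5.4≤10.3, fuel 29≤70, tolls 36≤66).
P4: dominated by P2 (time 5.4≤10.7, fuel 29≤30, tolls 36≤54).
P5: dominated by P2 (time 5.4≤10.8, fuel 29≤33, tolls 36≤76).
P6: not dominated.
P7: not dominated (best tolls).
P8: not dominated.
Pareto-optimal: P1, P2, P6, P7, P8 → 5.

5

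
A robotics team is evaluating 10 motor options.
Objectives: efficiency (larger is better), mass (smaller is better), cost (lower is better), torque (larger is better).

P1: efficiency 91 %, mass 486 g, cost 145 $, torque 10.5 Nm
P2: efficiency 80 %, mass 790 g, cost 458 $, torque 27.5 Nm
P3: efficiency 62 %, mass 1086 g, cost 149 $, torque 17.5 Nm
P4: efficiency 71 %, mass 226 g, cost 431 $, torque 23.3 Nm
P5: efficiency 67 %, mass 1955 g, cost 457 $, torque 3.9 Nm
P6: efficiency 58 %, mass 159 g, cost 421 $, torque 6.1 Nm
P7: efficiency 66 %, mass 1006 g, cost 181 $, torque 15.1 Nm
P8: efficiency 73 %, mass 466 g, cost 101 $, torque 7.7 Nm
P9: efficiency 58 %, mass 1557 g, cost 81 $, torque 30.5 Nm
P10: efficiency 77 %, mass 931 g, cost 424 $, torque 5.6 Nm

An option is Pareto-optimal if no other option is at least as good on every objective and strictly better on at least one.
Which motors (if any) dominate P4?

none

P1: worse on mass (486 vs 226).
P2: worse on mass (790 vs 226).
P3: worse on efficiency (62 vs 71).
P5: worse on efficiency (67 vs 71).
P6: worse on efficiency (58 vs 71).
P7: worse on efficiency (66 vs 71).
P8: worse on mass (466 vs 226).
P9: worse on efficiency (58 vs 71).
P10: worse on mass (931 vs 226).
No option dominates P4.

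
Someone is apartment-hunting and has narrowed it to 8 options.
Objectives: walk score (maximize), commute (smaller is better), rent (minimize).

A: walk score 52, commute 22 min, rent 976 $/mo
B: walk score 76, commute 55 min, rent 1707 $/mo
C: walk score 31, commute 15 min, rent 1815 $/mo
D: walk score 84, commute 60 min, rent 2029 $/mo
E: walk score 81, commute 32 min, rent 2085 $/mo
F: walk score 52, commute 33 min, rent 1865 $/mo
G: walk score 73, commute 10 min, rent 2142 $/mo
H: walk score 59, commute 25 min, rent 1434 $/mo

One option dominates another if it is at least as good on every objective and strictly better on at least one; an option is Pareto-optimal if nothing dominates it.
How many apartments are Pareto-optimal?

7

A: not dominated (best rent).
B: not dominated.
C: not dominated.
D: not dominated (best walk score).
E: not dominated.
F: dominated by A (walk score 52≥52, commute 22≤33, rent 976≤1865).
G: not dominated (best commute).
H: not dominated.
Pareto-optimal: A, B, C, D, E, G, H → 7.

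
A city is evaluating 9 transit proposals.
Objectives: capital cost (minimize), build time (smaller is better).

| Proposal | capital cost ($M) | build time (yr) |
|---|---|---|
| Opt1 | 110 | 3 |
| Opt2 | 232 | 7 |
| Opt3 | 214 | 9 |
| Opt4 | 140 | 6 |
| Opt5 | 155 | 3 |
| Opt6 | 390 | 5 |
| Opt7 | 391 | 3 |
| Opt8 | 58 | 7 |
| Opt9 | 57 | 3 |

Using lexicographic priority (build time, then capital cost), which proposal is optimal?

First minimize build time: best is 3, kept {Opt1, Opt5, Opt7, Opt9}.
Then minimize capital cost: best is 57, kept {Opt9}.

Opt9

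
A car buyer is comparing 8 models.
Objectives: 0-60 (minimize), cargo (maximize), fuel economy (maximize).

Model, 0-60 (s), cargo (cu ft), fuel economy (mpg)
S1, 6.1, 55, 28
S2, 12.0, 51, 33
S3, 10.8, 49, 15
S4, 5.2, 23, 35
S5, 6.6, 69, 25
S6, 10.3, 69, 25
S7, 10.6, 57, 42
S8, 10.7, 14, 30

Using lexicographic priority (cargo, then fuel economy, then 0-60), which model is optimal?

First maximize cargo: best is 69, kept {S5, S6}.
Then maximize fuel economy: best is 25, kept {S5, S6}.
Then minimize 0-60: best is 6.6, kept {S5}.

S5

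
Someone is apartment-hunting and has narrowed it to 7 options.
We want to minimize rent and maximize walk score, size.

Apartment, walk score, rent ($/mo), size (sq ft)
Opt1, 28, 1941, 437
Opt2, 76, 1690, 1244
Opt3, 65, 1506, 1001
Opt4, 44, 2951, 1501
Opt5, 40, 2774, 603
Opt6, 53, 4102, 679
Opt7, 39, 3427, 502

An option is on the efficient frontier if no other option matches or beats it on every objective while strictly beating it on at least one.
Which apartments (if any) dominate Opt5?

Opt2: walk score 76≥40, rent 1690≤2774, size 1244≥603 — dominates Opt5.
Opt3: walk score 65≥40, rent 1506≤2774, size 1001≥603 — dominates Opt5.
Others (Opt1, Opt4, Opt6, Opt7) are each worse than Opt5 on at least one objective.

Opt2, Opt3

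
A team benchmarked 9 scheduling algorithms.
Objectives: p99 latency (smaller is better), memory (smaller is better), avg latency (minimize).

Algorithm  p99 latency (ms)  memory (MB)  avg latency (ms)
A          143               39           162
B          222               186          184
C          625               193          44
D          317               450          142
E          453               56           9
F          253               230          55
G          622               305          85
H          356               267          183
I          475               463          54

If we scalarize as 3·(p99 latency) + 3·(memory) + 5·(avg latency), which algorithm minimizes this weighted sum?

A

A: 3·143 + 3·39 + 5·162 = 1356
B: 3·222 + 3·186 + 5·184 = 2144
C: 3·625 + 3·193 + 5·44 = 2674
D: 3·317 + 3·450 + 5·142 = 3011
E: 3·453 + 3·56 + 5·9 = 1572
F: 3·253 + 3·230 + 5·55 = 1724
G: 3·622 + 3·305 + 5·85 = 3206
H: 3·356 + 3·267 + 5·183 = 2784
I: 3·475 + 3·463 + 5·54 = 3084
Lowest: A at 1356.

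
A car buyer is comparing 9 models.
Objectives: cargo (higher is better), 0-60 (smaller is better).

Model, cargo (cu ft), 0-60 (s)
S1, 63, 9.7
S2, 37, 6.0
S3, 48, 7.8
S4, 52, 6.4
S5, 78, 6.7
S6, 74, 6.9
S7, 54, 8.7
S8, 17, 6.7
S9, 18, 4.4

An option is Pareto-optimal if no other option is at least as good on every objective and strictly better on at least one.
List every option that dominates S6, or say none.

S5

S5: cargo 78≥74, 0-60 6.7≤6.9 — dominates S6.
Others (S1, S2, S3, S4, S7, S8, S9) are each worse than S6 on at least one objective.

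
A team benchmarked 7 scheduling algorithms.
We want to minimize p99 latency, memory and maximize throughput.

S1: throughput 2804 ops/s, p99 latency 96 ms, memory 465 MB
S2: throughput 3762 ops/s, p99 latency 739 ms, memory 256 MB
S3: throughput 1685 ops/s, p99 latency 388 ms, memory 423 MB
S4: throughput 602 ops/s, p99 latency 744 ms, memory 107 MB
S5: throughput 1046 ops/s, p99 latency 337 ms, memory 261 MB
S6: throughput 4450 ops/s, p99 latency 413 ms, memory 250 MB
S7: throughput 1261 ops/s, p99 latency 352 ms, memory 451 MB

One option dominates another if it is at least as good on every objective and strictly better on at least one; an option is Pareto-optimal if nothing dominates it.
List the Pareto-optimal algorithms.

S1, S3, S4, S5, S6, S7

S1: not dominated (best p99 latency).
S2: dominated by S6 (throughput 4450≥3762, p99 latency 413≤739, memory 250≤256).
S3: not dominated.
S4: not dominated (best memory).
S5: not dominated.
S6: not dominated (best throughput).
S7: not dominated.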